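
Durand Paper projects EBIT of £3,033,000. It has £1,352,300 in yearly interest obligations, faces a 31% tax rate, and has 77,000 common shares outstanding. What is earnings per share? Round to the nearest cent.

Pre-tax income = £3,033,000 − £1,352,300.00 = £1,680,700.00.
Net income = £1,680,700.00 × (1 − 0.31) = £1,159,683.00.
EPS = £1,159,683.00 ÷ 77,000 = £15.06.

£15.06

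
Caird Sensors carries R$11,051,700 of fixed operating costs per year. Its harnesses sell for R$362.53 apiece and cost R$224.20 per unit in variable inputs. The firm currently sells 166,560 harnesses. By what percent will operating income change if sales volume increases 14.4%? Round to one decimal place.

At 166,560 units, contribution = 166,560 × R$138.33 = R$23,040,244.80.
EBIT = R$23,040,244.80 − R$11,051,700 = R$11,988,544.80.
DOL = contribution ÷ EBIT = R$23,040,244.80 ÷ R$11,988,544.80 = 1.9219.
Operating income changes by 1.9219 × +14.4% = +27.7%.

+27.7%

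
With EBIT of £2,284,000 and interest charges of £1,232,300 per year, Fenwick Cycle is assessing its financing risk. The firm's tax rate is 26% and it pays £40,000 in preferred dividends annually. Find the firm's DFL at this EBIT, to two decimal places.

Annual interest charges come to £1,232,300.00.
Preferred dividends grossed up pre-tax: £40,000 / (1 − 0.26) = £54,054.05.
DFL = EBIT ÷ [EBIT − I − D_p/(1−t)] = £2,284,000 ÷ [£2,284,000 − £1,232,300.00 − £54,054.05] = £2,284,000 ÷ £997,645.95 = 2.2894.

2.29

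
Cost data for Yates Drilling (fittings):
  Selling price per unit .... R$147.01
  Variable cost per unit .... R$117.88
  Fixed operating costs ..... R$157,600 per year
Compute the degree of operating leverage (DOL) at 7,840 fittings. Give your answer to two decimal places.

At 7,840 units, contribution = 7,840 × R$29.13 = R$228,379.20.
Operating income = contribution − fixed costs = R$228,379.20 − R$157,600 = R$70,779.20.
So DOL = total CM / EBIT = R$228,379.20 / R$70,779.20 = 3.2266.

3.23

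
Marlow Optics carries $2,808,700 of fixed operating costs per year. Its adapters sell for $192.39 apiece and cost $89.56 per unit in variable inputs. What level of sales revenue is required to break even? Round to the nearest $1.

Contribution margin per unit = $192.39 − $89.56 = $102.83, a CM ratio of $102.83 ÷ $192.39 = 0.5345.
Break-even revenue = fixed costs × price ÷ CM = $2,808,700 × $192.39 ÷ $102.83 = $5,254,943.

$5,254,943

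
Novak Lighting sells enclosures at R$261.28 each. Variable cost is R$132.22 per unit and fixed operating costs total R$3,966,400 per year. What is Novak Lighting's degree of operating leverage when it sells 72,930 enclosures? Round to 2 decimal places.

Total contribution margin = 72,930 × R$129.06 = R$9,412,345.80.
Operating income = contribution − fixed costs = R$9,412,345.80 − R$3,966,400 = R$5,445,945.80.
Degree of operating leverage = R$9,412,345.80 / R$5,445,945.80 = 1.7283.

1.73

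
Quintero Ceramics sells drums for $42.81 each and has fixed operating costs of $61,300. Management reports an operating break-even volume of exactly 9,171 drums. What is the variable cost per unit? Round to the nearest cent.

Contribution per unit must be FC / Q = $61,300 / 9,171 = $6.6841.
Variable cost per unit = $42.81 − $6.6841 = $36.13.

$36.13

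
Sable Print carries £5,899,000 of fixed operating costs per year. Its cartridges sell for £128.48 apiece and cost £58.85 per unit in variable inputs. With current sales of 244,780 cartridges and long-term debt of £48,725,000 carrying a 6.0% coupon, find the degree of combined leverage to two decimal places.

Contribution at this volume is 244,780 × £69.63 = £17,044,031.40.
Operating income = contribution − fixed costs = £17,044,031.40 − £5,899,000 = £11,145,031.40. Interest = £2,923,500.00, so EBIT − I = £8,221,531.40.
Degree of total leverage = total CM / (EBIT − interest) = £17,044,031.40 / £8,221,531.40 = 2.0731.

2.07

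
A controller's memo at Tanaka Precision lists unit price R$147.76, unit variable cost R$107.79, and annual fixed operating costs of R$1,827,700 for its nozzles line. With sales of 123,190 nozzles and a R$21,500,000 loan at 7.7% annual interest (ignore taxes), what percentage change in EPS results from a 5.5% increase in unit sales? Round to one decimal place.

+18.8%

Total contribution margin = 123,190 × R$39.97 = R$4,923,904.30.
EBIT = R$4,923,904.30 − R$1,827,700 = R$3,096,204.30.
After interest of R$1,655,500.00, pre-tax earnings = R$1,440,704.30.
Degree of combined leverage = contribution ÷ (EBIT − I) = R$4,923,904.30 ÷ R$1,440,704.30 = 3.4177.
EPS therefore changes by 3.4177 × (+5.5%) = +18.8%.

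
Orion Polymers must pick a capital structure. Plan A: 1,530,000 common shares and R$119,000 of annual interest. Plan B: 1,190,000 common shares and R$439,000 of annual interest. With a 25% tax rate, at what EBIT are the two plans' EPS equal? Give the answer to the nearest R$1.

Set EPS_A = EPS_B: (EBIT − R$119,000)(1 − 0.25) ÷ 1,530,000 = (EBIT − R$439,000)(1 − 0.25) ÷ 1,190,000.
Cancelling (1 − t) and cross-multiplying: 1,190,000·(EBIT − 119,000) = 1,530,000·(EBIT − 439,000).
EBIT × (1,530,000 − 1,190,000) = 439,000 × 1,530,000 − 119,000 × 1,190,000 = 530,060,000,000, so EBIT = 530,060,000,000 ÷ 340,000 = 1,559,000.00.

R$1,559,000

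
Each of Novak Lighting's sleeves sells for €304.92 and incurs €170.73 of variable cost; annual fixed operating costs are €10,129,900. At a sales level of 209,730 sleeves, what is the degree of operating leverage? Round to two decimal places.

Contribution at this volume is 209,730 × €134.19 = €28,143,668.70.
Subtracting fixed costs: EBIT = €28,143,668.70 − €10,129,900 = €18,013,768.70.
Degree of operating leverage = €28,143,668.70 / €18,013,768.70 = 1.5623.

1.56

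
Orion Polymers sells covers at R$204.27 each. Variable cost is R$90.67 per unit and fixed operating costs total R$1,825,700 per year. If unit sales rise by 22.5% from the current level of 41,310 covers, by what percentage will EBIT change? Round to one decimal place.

+36.8%

Total contribution margin = 41,310 × R$113.60 = R$4,692,816.00.
EBIT = R$4,692,816.00 − R$1,825,700 = R$2,867,116.00.
Degree of operating leverage = R$4,692,816.00 / R$2,867,116.00 = 1.6368.
%ΔEBIT = DOL × %ΔSales = 1.6368 × +22.5% = +36.8%.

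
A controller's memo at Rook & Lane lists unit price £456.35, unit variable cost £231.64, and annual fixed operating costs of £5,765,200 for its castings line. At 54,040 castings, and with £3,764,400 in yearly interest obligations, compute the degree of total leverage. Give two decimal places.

4.65

At 54,040 units, contribution = 54,040 × £224.71 = £12,143,328.40.
Subtracting fixed costs: EBIT = £12,143,328.40 − £5,765,200 = £6,378,128.40. Interest = £3,764,400.00, so EBIT − I = £2,613,728.40.
Degree of total leverage = total CM / (EBIT − interest) = £12,143,328.40 / £2,613,728.40 = 4.6460.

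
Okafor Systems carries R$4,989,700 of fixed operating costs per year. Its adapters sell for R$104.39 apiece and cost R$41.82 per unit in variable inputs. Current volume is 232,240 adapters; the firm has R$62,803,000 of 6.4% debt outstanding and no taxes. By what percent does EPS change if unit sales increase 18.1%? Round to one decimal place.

Total contribution margin = 232,240 × R$62.57 = R$14,531,256.80.
Operating income = contribution − fixed costs = R$14,531,256.80 − R$4,989,700 = R$9,541,556.80.
Interest = R$4,019,392.00, so EBIT − I = R$5,522,164.80.
DCL = total CM / (EBIT − I) = R$14,531,256.80 / R$5,522,164.80 = 2.6314.
%ΔEPS = DCL × %ΔSales = 2.6314 × +18.1% = +47.6%.

+47.6%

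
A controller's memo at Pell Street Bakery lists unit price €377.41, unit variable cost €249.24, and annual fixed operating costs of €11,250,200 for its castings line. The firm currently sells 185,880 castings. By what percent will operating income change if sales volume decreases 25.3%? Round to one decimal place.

Contribution at this volume is 185,880 × €128.17 = €23,824,239.60.
Subtracting fixed costs: EBIT = €23,824,239.60 − €11,250,200 = €12,574,039.60.
DOL = contribution ÷ EBIT = €23,824,239.60 ÷ €12,574,039.60 = 1.8947.
%ΔEBIT = DOL × %ΔSales = 1.8947 × -25.3% = -47.9%.

-47.9%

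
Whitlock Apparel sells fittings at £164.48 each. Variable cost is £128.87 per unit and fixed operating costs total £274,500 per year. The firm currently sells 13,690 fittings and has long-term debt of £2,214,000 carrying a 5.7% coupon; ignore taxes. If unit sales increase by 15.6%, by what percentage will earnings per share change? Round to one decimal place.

+87.6%

Contribution at this volume is 13,690 × £35.61 = £487,500.90.
Operating income = contribution − fixed costs = £487,500.90 − £274,500 = £213,000.90.
After interest of £126,198.00, pre-tax earnings = £86,802.90.
DCL = total CM / (EBIT − I) = £487,500.90 / £86,802.90 = 5.6162.
EPS therefore changes by 5.6162 × (+15.6%) = +87.6%.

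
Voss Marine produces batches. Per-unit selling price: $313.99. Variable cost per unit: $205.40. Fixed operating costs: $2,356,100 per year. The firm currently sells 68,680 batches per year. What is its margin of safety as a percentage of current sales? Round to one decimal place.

68.4%

Unit CM = price − variable cost = $313.99 − $205.40 = $108.59. Break-even units = $2,356,100 ÷ $108.59 = 21,697.21; break-even revenue = 21,697.21 × $313.99 = $6,812,706.87.
Actual sales revenue = 68,680 × $313.99 = $21,564,833.20.
Margin of safety = ($21,564,833.20 − $6,812,706.87) ÷ $21,564,833.20 = 68.4%.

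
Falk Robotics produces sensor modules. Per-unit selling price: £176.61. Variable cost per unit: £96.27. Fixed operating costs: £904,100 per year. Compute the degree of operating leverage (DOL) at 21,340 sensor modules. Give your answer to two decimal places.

At 21,340 units, contribution = 21,340 × £80.34 = £1,714,455.60.
Operating income = contribution − fixed costs = £1,714,455.60 − £904,100 = £810,355.60.
So DOL = total CM / EBIT = £1,714,455.60 / £810,355.60 = 2.1157.

2.12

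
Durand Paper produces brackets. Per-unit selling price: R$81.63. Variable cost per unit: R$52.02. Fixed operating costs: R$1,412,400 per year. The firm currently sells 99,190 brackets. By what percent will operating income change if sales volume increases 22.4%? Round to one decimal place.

+43.2%

Total contribution margin = 99,190 × R$29.61 = R$2,937,015.90.
Subtracting fixed costs: EBIT = R$2,937,015.90 − R$1,412,400 = R$1,524,615.90.
So DOL = total CM / EBIT = R$2,937,015.90 / R$1,524,615.90 = 1.9264.
%ΔEBIT = DOL × %ΔSales = 1.9264 × +22.4% = +43.2%.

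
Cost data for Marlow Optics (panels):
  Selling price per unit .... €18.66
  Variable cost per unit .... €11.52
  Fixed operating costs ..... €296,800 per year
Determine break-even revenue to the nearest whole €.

€775,671

CM per unit = €18.66 − €11.52 = €7.14; CM ratio = €7.14 / €18.66 = 0.3826.
Break-even sales = FC ÷ CM ratio = €296,800 × €18.66 / €7.14 = €775,671.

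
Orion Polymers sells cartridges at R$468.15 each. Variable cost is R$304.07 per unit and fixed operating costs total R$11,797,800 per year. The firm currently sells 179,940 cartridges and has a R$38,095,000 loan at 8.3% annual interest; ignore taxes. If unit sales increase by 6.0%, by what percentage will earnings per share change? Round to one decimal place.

+12.2%

Total contribution margin = 179,940 × R$164.08 = R$29,524,555.20.
Subtracting fixed costs: EBIT = R$29,524,555.20 − R$11,797,800 = R$17,726,755.20.
After interest of R$3,161,885.00, pre-tax earnings = R$14,564,870.20.
DCL = total CM / (EBIT − I) = R$29,524,555.20 / R$14,564,870.20 = 2.0271.
EPS therefore changes by 2.0271 × (+6.0%) = +12.2%.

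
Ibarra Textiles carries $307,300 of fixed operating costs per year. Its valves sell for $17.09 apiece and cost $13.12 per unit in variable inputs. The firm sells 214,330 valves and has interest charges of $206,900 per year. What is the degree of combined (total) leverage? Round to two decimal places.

2.53

Total contribution margin = 214,330 × $3.97 = $850,890.10.
Subtracting fixed costs: EBIT = $850,890.10 − $307,300 = $543,590.10. Interest = $206,900.00, so EBIT − I = $336,690.10.
Degree of total leverage = total CM / (EBIT − interest) = $850,890.10 / $336,690.10 = 2.5272.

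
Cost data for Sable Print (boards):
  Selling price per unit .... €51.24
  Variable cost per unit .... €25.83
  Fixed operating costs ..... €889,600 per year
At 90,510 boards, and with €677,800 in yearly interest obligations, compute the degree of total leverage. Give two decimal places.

3.14

Contribution at this volume is 90,510 × €25.41 = €2,299,859.10.
Operating income = contribution − fixed costs = €2,299,859.10 − €889,600 = €1,410,259.10. Interest = €677,800.00, so EBIT − I = €732,459.10.
DCL = contribution ÷ (EBIT − I) = €2,299,859.10 ÷ €732,459.10 = 3.1399.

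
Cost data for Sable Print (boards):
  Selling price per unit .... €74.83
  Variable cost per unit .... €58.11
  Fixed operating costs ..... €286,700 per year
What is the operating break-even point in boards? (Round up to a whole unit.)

Unit CM = price − variable cost = €74.83 − €58.11 = €16.72.
Break-even Q = €286,700 / €16.72 = 17,147.13 → 17,148 boards.

17,148 boards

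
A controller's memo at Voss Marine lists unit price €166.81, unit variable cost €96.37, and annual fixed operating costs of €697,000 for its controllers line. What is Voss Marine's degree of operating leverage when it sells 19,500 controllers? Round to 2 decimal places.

2.03

Contribution at this volume is 19,500 × €70.44 = €1,373,580.00.
Subtracting fixed costs: EBIT = €1,373,580.00 − €697,000 = €676,580.00.
DOL = contribution ÷ EBIT = €1,373,580.00 ÷ €676,580.00 = 2.0302.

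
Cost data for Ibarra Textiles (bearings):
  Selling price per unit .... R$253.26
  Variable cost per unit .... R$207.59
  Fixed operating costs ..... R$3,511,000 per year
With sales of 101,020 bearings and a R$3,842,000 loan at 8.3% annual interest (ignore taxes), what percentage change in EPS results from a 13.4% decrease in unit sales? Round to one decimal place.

-78.9%

At 101,020 units, contribution = 101,020 × R$45.67 = R$4,613,583.40.
Operating income = contribution − fixed costs = R$4,613,583.40 − R$3,511,000 = R$1,102,583.40.
Interest = R$318,886.00, so EBIT − I = R$783,697.40.
DCL = total CM / (EBIT − I) = R$4,613,583.40 / R$783,697.40 = 5.8869.
%ΔEPS = DCL × %ΔSales = 5.8869 × -13.4% = -78.9%.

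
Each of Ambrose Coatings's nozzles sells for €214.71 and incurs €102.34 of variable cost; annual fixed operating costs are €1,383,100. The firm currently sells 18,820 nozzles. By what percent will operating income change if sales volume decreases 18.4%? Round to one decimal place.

Contribution at this volume is 18,820 × €112.37 = €2,114,803.40.
Operating income = contribution − fixed costs = €2,114,803.40 − €1,383,100 = €731,703.40.
DOL = contribution ÷ EBIT = €2,114,803.40 ÷ €731,703.40 = 2.8902.
Operating income changes by 2.8902 × -18.4% = -53.2%.

-53.2%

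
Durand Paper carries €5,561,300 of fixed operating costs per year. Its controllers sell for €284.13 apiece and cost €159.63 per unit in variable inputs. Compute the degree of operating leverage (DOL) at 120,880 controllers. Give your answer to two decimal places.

Contribution at this volume is 120,880 × €124.50 = €15,049,560.00.
Subtracting fixed costs: EBIT = €15,049,560.00 − €5,561,300 = €9,488,260.00.
Degree of operating leverage = €15,049,560.00 / €9,488,260.00 = 1.5861.

1.59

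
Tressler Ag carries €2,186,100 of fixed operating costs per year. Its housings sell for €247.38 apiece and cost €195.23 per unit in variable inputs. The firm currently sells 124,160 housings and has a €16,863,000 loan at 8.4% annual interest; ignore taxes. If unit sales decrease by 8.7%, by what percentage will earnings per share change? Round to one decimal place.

-19.6%

Contribution at this volume is 124,160 × €52.15 = €6,474,944.00.
Operating income = contribution − fixed costs = €6,474,944.00 − €2,186,100 = €4,288,844.00.
Interest = €1,416,492.00, so EBIT − I = €2,872,352.00.
Degree of combined leverage = contribution ÷ (EBIT − I) = €6,474,944.00 ÷ €2,872,352.00 = 2.2542.
EPS therefore changes by 2.2542 × (-8.7%) = -19.6%.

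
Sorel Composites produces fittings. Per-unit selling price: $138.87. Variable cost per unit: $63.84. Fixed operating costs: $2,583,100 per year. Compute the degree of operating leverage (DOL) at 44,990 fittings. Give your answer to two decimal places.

At 44,990 units, contribution = 44,990 × $75.03 = $3,375,599.70.
EBIT = $3,375,599.70 − $2,583,100 = $792,499.70.
So DOL = total CM / EBIT = $3,375,599.70 / $792,499.70 = 4.2594.

4.26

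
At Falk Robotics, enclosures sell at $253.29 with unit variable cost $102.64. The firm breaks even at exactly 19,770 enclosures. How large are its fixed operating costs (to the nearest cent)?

$2,978,350.50

Unit CM = price − variable cost = $253.29 − $102.64 = $150.65.
Since BE = FC / CM, FC = 19,770 × $150.65 = $2,978,350.50.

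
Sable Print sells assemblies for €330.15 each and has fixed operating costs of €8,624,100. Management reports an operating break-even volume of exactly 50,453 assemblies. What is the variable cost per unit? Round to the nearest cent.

€159.22

Contribution per unit must be FC / Q = €8,624,100 / 50,453 = €170.9333.
Variable cost per unit = €330.15 − €170.9333 = €159.22.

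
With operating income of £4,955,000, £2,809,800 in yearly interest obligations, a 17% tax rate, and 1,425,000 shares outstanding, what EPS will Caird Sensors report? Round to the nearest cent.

Pre-tax income = £4,955,000 − £2,809,800.00 = £2,145,200.00.
After tax at 17%: net income = £2,145,200.00 × 0.83 = £1,780,516.00.
Per share: £1,780,516.00 / 1,425,000 shares = £1.25.

£1.25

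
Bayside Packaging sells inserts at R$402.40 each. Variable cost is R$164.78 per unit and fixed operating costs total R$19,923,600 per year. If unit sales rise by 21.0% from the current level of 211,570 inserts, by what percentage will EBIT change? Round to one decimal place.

Total contribution margin = 211,570 × R$237.62 = R$50,273,263.40.
Operating income = contribution − fixed costs = R$50,273,263.40 − R$19,923,600 = R$30,349,663.40.
DOL = contribution ÷ EBIT = R$50,273,263.40 ÷ R$30,349,663.40 = 1.6565.
Operating income changes by 1.6565 × +21.0% = +34.8%.

+34.8%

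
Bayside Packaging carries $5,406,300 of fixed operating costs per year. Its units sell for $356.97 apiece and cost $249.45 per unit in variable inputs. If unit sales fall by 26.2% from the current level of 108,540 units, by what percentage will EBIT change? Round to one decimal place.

-48.8%

At 108,540 units, contribution = 108,540 × $107.52 = $11,670,220.80.
Operating income = contribution − fixed costs = $11,670,220.80 − $5,406,300 = $6,263,920.80.
Degree of operating leverage = $11,670,220.80 / $6,263,920.80 = 1.8631.
Operating income changes by 1.8631 × -26.2% = -48.8%.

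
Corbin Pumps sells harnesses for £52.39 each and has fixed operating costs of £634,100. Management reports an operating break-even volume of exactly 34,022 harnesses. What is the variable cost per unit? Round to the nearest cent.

£33.75

Contribution per unit must be FC / Q = £634,100 / 34,022 = £18.6379.
Variable cost per unit = £52.39 − £18.6379 = £33.75.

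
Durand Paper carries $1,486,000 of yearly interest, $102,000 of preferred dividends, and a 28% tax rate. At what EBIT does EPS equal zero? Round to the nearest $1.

Grossing the preferred dividend up to pre-tax terms: $102,000 / (1 − 0.28) = $141,666.67.
Financial break-even EBIT = interest + D_p ÷ (1 − t) = $1,486,000 + $141,666.67 = $1,627,666.67.

$1,627,667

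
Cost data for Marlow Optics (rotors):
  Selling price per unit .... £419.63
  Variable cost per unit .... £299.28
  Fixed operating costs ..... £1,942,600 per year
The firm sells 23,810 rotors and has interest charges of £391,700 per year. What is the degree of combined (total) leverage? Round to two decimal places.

5.39

At 23,810 units, contribution = 23,810 × £120.35 = £2,865,533.50.
EBIT = £2,865,533.50 − £1,942,600 = £922,933.50. Interest = £391,700.00, so EBIT − I = £531,233.50.
Degree of total leverage = total CM / (EBIT − interest) = £2,865,533.50 / £531,233.50 = 5.3941.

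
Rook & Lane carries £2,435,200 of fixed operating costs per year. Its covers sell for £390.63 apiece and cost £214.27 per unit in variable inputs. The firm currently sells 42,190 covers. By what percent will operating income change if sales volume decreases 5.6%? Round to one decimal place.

-8.3%

Total contribution margin = 42,190 × £176.36 = £7,440,628.40.
Operating income = contribution − fixed costs = £7,440,628.40 − £2,435,200 = £5,005,428.40.
DOL = contribution ÷ EBIT = £7,440,628.40 ÷ £5,005,428.40 = 1.4865.
%ΔEBIT = DOL × %ΔSales = 1.4865 × -5.6% = -8.3%.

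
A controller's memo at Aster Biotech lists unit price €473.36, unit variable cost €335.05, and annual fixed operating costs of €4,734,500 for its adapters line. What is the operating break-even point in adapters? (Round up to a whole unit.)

34,232 adapters

Contribution margin per unit = €473.36 − €335.05 = €138.31.
Break-even Q = €4,734,500 / €138.31 = 34,231.08 → 34,232 adapters.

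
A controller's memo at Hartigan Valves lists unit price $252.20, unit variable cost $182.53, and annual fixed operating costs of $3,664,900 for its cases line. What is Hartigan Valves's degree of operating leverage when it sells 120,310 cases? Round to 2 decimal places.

Contribution at this volume is 120,310 × $69.67 = $8,381,997.70.
Operating income = contribution − fixed costs = $8,381,997.70 − $3,664,900 = $4,717,097.70.
DOL = contribution ÷ EBIT = $8,381,997.70 ÷ $4,717,097.70 = 1.7769.

1.78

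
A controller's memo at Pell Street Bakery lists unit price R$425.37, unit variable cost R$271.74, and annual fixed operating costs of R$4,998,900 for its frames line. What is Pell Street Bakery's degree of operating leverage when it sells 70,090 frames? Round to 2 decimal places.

1.87

Total contribution margin = 70,090 × R$153.63 = R$10,767,926.70.
Subtracting fixed costs: EBIT = R$10,767,926.70 − R$4,998,900 = R$5,769,026.70.
So DOL = total CM / EBIT = R$10,767,926.70 / R$5,769,026.70 = 1.8665.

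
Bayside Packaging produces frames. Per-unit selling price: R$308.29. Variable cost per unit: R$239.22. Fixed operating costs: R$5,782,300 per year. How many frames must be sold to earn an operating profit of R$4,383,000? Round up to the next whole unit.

147,174 frames

Unit CM = price − variable cost = R$308.29 − R$239.22 = R$69.07.
Need Q such that Q × R$69.07 − R$5,782,300 = R$4,383,000, i.e. Q = R$10,165,300 / R$69.07 = 147,173.88 → 147,174.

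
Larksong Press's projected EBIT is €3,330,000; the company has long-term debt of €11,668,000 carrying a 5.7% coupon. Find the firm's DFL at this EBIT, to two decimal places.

1.25

Annual interest charges come to €665,076.00.
DFL = EBIT ÷ (EBIT − I) = €3,330,000 ÷ (€3,330,000 − €665,076.00) = €3,330,000 ÷ €2,664,924.00 = 1.2496.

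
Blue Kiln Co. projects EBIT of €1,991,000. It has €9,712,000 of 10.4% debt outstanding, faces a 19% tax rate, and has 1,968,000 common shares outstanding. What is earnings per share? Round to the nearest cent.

€0.40

Interest = €1,010,048.00, so EBT = €1,991,000 − €1,010,048.00 = €980,952.00.
After tax at 19%: net income = €980,952.00 × 0.81 = €794,571.12.
Per share: €794,571.12 / 1,968,000 shares = €0.40.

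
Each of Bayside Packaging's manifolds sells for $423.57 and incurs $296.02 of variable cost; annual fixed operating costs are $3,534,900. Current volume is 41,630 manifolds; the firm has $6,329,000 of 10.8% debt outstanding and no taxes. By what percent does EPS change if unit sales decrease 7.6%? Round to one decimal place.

-37.0%

Total contribution margin = 41,630 × $127.55 = $5,309,906.50.
EBIT = $5,309,906.50 − $3,534,900 = $1,775,006.50.
After interest of $683,532.00, pre-tax earnings = $1,091,474.50.
DCL = total CM / (EBIT − I) = $5,309,906.50 / $1,091,474.50 = 4.8649.
%ΔEPS = DCL × %ΔSales = 4.8649 × -7.6% = -37.0%.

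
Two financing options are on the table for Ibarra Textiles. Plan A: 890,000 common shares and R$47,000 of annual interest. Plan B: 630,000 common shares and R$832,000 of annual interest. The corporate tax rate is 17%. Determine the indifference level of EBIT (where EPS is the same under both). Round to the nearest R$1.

R$2,734,115

Set EPS_A = EPS_B: (EBIT − R$47,000)(1 − 0.17) ÷ 890,000 = (EBIT − R$832,000)(1 − 0.17) ÷ 630,000.
Cancelling (1 − t) and cross-multiplying: 630,000·(EBIT − 47,000) = 890,000·(EBIT − 832,000).
EBIT × (890,000 − 630,000) = 832,000 × 890,000 − 47,000 × 630,000 = 710,870,000,000, so EBIT = 710,870,000,000 ÷ 260,000 = 2,734,115.38.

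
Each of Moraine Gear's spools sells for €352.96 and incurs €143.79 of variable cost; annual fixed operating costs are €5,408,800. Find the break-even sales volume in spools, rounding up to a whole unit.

25,859 spools

Contribution margin per unit = €352.96 − €143.79 = €209.17.
Break-even Q = €5,408,800 / €209.17 = 25,858.39 → 25,859 spools.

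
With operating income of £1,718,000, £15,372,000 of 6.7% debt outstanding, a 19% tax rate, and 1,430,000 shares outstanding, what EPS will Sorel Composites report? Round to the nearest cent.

Pre-tax income = £1,718,000 − £1,029,924.00 = £688,076.00.
Net income = £688,076.00 × (1 − 0.19) = £557,341.56.
Per share: £557,341.56 / 1,430,000 shares = £0.39.

£0.39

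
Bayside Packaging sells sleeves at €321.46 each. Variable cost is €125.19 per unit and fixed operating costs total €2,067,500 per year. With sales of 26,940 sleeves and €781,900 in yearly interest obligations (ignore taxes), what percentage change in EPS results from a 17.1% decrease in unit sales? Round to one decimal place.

-37.1%

Total contribution margin = 26,940 × €196.27 = €5,287,513.80.
EBIT = €5,287,513.80 − €2,067,500 = €3,220,013.80.
Interest = €781,900.00, so EBIT − I = €2,438,113.80.
DCL = total CM / (EBIT − I) = €5,287,513.80 / €2,438,113.80 = 2.1687.
EPS therefore changes by 2.1687 × (-17.1%) = -37.1%.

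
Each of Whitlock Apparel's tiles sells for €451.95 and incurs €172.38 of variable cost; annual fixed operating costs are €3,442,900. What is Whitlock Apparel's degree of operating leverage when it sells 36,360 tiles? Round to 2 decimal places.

1.51

Total contribution margin = 36,360 × €279.57 = €10,165,165.20.
Operating income = contribution − fixed costs = €10,165,165.20 − €3,442,900 = €6,722,265.20.
Degree of operating leverage = €10,165,165.20 / €6,722,265.20 = 1.5122.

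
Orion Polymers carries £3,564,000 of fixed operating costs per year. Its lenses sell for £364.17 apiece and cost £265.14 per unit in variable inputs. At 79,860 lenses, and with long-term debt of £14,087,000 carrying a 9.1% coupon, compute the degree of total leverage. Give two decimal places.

2.58

Total contribution margin = 79,860 × £99.03 = £7,908,535.80.
Subtracting fixed costs: EBIT = £7,908,535.80 − £3,564,000 = £4,344,535.80. Interest = £1,281,917.00.
DOL = £7,908,535.80 ÷ £4,344,535.80 = 1.8203; DFL = £4,344,535.80 ÷ £3,062,618.80 = 1.4186.
DCL = DOL × DFL = 1.8203 × 1.4186 = 2.5823.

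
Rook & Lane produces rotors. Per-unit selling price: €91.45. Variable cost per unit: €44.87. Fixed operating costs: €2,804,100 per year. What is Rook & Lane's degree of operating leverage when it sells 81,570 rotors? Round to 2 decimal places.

3.82

At 81,570 units, contribution = 81,570 × €46.58 = €3,799,530.60.
Subtracting fixed costs: EBIT = €3,799,530.60 − €2,804,100 = €995,430.60.
Degree of operating leverage = €3,799,530.60 / €995,430.60 = 3.8170.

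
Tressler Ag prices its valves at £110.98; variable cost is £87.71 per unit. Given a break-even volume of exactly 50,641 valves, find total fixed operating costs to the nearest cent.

Unit CM = price − variable cost = £110.98 − £87.71 = £23.27.
Since BE = FC / CM, FC = 50,641 × £23.27 = £1,178,416.07.

£1,178,416.07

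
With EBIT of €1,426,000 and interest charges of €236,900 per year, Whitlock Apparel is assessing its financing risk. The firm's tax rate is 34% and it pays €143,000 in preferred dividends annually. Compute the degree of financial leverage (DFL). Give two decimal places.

1.47

Annual interest charges come to €236,900.00.
Pre-tax preferred-dividend burden = €143,000 ÷ (1 − 0.34) = €216,666.67.
DFL = EBIT ÷ [EBIT − I − D_p/(1−t)] = €1,426,000 ÷ [€1,426,000 − €236,900.00 − €216,666.67] = €1,426,000 ÷ €972,433.33 = 1.4664.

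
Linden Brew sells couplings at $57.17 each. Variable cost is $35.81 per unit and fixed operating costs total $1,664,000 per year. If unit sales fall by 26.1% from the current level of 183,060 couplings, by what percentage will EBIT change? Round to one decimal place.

Contribution at this volume is 183,060 × $21.36 = $3,910,161.60.
EBIT = $3,910,161.60 − $1,664,000 = $2,246,161.60.
Degree of operating leverage = $3,910,161.60 / $2,246,161.60 = 1.7408.
%ΔEBIT = DOL × %ΔSales = 1.7408 × -26.1% = -45.4%.

-45.4%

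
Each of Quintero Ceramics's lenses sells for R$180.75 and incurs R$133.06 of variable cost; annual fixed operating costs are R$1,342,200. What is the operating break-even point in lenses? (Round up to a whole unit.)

28,145 lenses

Each unit contributes R$180.75 − R$133.06 = R$47.69.
Break-even volume = fixed costs ÷ CM per unit = R$1,342,200 ÷ R$47.69 = 28,144.27, so 28,145 lenses.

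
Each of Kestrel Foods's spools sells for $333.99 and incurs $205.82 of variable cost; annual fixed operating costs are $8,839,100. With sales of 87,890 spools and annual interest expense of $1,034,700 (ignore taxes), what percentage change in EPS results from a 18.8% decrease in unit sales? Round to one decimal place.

Total contribution margin = 87,890 × $128.17 = $11,264,861.30.
EBIT = $11,264,861.30 − $8,839,100 = $2,425,761.30.
After interest of $1,034,700.00, pre-tax earnings = $1,391,061.30.
DCL = total CM / (EBIT − I) = $11,264,861.30 / $1,391,061.30 = 8.0980.
EPS therefore changes by 8.0980 × (-18.8%) = -152.2%.

-152.2%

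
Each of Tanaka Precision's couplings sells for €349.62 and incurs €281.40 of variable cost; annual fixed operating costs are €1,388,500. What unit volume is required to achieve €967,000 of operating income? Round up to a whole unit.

Each unit contributes €349.62 − €281.40 = €68.22.
Units = (FC + target) / CM = (€1,388,500 + €967,000) / €68.22 = 34,528.00, so 34,528 couplings.

34,528 couplings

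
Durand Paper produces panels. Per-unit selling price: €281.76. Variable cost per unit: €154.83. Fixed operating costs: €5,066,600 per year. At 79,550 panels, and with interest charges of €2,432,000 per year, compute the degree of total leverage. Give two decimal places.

At 79,550 units, contribution = 79,550 × €126.93 = €10,097,281.50.
Operating income = contribution − fixed costs = €10,097,281.50 − €5,066,600 = €5,030,681.50. Interest = €2,432,000.00.
DOL = €10,097,281.50 ÷ €5,030,681.50 = 2.0071; DFL = €5,030,681.50 ÷ €2,598,681.50 = 1.9359.
Combined leverage = 2.0071 × 1.9359 = 3.8855.

3.89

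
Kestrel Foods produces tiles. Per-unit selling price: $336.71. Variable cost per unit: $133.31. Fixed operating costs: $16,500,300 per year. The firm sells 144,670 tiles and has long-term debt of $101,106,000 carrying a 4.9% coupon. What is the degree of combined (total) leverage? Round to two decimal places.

Total contribution margin = 144,670 × $203.40 = $29,425,878.00.
Subtracting fixed costs: EBIT = $29,425,878.00 − $16,500,300 = $12,925,578.00. Interest = $4,954,194.00.
DOL = $29,425,878.00 ÷ $12,925,578.00 = 2.2766; DFL = $12,925,578.00 ÷ $7,971,384.00 = 1.6215.
Combined leverage = 2.2766 × 1.6215 = 3.6915.

3.69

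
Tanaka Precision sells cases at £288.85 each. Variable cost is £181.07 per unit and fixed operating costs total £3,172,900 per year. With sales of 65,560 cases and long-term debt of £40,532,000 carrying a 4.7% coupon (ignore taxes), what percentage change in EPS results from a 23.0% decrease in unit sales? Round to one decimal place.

-81.7%

Contribution at this volume is 65,560 × £107.78 = £7,066,056.80.
EBIT = £7,066,056.80 − £3,172,900 = £3,893,156.80.
Interest = £1,905,004.00, so EBIT − I = £1,988,152.80.
Degree of combined leverage = contribution ÷ (EBIT − I) = £7,066,056.80 ÷ £1,988,152.80 = 3.5541.
EPS therefore changes by 3.5541 × (-23.0%) = -81.7%.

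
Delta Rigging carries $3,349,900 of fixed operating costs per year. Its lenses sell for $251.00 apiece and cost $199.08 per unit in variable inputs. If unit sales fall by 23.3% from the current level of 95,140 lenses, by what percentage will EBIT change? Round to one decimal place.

-72.4%

Total contribution margin = 95,140 × $51.92 = $4,939,668.80.
Operating income = contribution − fixed costs = $4,939,668.80 − $3,349,900 = $1,589,768.80.
So DOL = total CM / EBIT = $4,939,668.80 / $1,589,768.80 = 3.1072.
Operating income changes by 3.1072 × -23.3% = -72.4%.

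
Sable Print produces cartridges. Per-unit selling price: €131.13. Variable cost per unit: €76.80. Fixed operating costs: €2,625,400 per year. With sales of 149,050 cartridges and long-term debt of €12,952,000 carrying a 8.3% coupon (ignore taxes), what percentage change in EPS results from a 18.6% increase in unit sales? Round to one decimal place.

Total contribution margin = 149,050 × €54.33 = €8,097,886.50.
EBIT = €8,097,886.50 − €2,625,400 = €5,472,486.50.
After interest of €1,075,016.00, pre-tax earnings = €4,397,470.50.
DCL = total CM / (EBIT − I) = €8,097,886.50 / €4,397,470.50 = 1.8415.
%ΔEPS = DCL × %ΔSales = 1.8415 × +18.6% = +34.3%.

+34.3%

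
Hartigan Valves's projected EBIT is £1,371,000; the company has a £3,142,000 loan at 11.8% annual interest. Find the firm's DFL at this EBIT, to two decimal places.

1.37

Annual interest charges come to £370,756.00.
DFL = EBIT ÷ (EBIT − I) = £1,371,000 ÷ (£1,371,000 − £370,756.00) = £1,371,000 ÷ £1,000,244.00 = 1.3707.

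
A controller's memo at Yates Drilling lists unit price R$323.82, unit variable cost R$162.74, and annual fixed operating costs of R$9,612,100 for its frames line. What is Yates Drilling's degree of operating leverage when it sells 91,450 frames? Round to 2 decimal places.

2.88

At 91,450 units, contribution = 91,450 × R$161.08 = R$14,730,766.00.
EBIT = R$14,730,766.00 − R$9,612,100 = R$5,118,666.00.
DOL = contribution ÷ EBIT = R$14,730,766.00 ÷ R$5,118,666.00 = 2.8779.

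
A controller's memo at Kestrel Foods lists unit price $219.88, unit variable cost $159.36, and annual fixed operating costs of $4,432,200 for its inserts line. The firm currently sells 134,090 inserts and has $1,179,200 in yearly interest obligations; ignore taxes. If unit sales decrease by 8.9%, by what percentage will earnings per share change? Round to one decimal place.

-28.8%

Contribution at this volume is 134,090 × $60.52 = $8,115,126.80.
Operating income = contribution − fixed costs = $8,115,126.80 − $4,432,200 = $3,682,926.80.
Interest = $1,179,200.00, so EBIT − I = $2,503,726.80.
DCL = total CM / (EBIT − I) = $8,115,126.80 / $2,503,726.80 = 3.2412.
%ΔEPS = DCL × %ΔSales = 3.2412 × -8.9% = -28.8%.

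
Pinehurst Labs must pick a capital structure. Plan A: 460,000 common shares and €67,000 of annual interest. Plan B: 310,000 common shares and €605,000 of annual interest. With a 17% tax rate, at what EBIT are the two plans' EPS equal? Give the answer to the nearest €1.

At indifference, (EBIT − 67,000)(1 − t)/460,000 = (EBIT − 605,000)(1 − t)/310,000.
Cancelling (1 − t) and cross-multiplying: 310,000·(EBIT − 67,000) = 460,000·(EBIT − 605,000).
Solving, EBIT = (605,000·460,000 − 67,000·310,000) / (460,000 − 310,000) = 257,530,000,000 / 150,000 = 1,716,866.67.

€1,716,867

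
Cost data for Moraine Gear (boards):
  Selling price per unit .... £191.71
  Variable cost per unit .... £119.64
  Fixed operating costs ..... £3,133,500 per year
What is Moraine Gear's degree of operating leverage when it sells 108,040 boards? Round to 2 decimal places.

Total contribution margin = 108,040 × £72.07 = £7,786,442.80.
Subtracting fixed costs: EBIT = £7,786,442.80 − £3,133,500 = £4,652,942.80.
So DOL = total CM / EBIT = £7,786,442.80 / £4,652,942.80 = 1.6734.

1.67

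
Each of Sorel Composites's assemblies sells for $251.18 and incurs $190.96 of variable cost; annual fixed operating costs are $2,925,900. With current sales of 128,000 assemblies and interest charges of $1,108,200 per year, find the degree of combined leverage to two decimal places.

Total contribution margin = 128,000 × $60.22 = $7,708,160.00.
EBIT = $7,708,160.00 − $2,925,900 = $4,782,260.00. Interest = $1,108,200.00, so EBIT − I = $3,674,060.00.
Degree of total leverage = total CM / (EBIT − interest) = $7,708,160.00 / $3,674,060.00 = 2.0980.

2.10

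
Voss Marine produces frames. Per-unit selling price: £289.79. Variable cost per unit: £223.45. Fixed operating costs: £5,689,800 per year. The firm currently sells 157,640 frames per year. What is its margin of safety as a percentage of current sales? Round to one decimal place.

Each unit contributes £289.79 − £223.45 = £66.34. Break-even units = £5,689,800 ÷ £66.34 = 85,767.26; break-even revenue = 85,767.26 × £289.79 = £24,854,494.15.
Current sales = 157,640 × £289.79 = £45,682,495.60.
Margin of safety = (£45,682,495.60 − £24,854,494.15) ÷ £45,682,495.60 = 45.6%.

45.6%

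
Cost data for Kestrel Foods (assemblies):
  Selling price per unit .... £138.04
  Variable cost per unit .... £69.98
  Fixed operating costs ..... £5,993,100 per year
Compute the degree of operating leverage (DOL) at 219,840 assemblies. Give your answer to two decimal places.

At 219,840 units, contribution = 219,840 × £68.06 = £14,962,310.40.
Operating income = contribution − fixed costs = £14,962,310.40 − £5,993,100 = £8,969,210.40.
Degree of operating leverage = £14,962,310.40 / £8,969,210.40 = 1.6682.

1.67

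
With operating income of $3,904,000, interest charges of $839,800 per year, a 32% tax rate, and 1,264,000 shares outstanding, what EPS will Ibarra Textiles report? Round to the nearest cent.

Pre-tax income = $3,904,000 − $839,800.00 = $3,064,200.00.
After tax at 32%: net income = $3,064,200.00 × 0.68 = $2,083,656.00.
EPS = $2,083,656.00 ÷ 1,264,000 = $1.65.

$1.65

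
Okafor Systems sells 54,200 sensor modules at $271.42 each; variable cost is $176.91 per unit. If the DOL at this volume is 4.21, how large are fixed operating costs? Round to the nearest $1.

At 54,200 units, contribution = 54,200 × $94.51 = $5,122,442.00.
Since DOL = CM ÷ EBIT, EBIT = $5,122,442.00 ÷ 4.21 = $1,216,732.07.
Fixed costs = CM − EBIT = $5,122,442.00 − $1,216,732.07 = $3,905,710.

$3,905,710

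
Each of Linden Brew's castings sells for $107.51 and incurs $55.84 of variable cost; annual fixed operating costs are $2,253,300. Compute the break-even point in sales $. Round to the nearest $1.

Contribution margin per unit = $107.51 − $55.84 = $51.67, a CM ratio of $51.67 ÷ $107.51 = 0.4806.
Break-even revenue = fixed costs × price ÷ CM = $2,253,300 × $107.51 ÷ $51.67 = $4,688,451.

$4,688,451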